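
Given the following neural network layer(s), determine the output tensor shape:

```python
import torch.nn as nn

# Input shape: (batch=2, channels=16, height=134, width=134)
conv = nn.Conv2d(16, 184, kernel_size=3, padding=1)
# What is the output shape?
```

Input: (2, 16, 134, 134) -> Output: (2, 184, 134, 134)

Answer: (2, 184, 134, 134)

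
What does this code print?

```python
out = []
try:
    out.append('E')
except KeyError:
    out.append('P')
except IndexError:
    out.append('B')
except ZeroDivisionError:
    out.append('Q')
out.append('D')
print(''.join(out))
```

Execution trace: 'E' (try body, no exception) → 'D' (after the try/except). Output: ED

Answer: ED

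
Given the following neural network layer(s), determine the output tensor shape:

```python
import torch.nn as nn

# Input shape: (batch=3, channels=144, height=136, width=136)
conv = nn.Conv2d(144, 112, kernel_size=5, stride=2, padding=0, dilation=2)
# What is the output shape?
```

Input: (3, 144, 136, 136) -> Output: (3, 112, 64, 64)

Answer: (3, 112, 64, 64)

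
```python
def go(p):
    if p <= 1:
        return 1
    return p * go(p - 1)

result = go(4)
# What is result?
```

go(4) = 4 * 3 * 2 * 1 = 24

Answer: 24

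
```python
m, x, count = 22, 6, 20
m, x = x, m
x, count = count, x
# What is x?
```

Trace:
`m, x, count = 22, 6, 20` → m = 22; x = 6; count = 20
`m, x = x, m` → m = 6; x = 22
`x, count = count, x` → x = 20; count = 22
So x = 20

Answer: 20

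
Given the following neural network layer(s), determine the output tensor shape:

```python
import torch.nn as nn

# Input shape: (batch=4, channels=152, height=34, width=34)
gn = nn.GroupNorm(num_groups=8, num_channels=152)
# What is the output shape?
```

Input: (4, 152, 34, 34) -> Output: (4, 152, 34, 34)

Answer: (4, 152, 34, 34)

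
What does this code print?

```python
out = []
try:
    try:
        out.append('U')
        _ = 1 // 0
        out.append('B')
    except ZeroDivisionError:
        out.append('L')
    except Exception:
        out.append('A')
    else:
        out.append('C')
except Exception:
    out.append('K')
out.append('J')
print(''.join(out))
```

Execution trace: 'U' (inner try body) → 'L' (inner except ZeroDivisionError) → 'J' (after the try/except). Output: ULJ

Answer: ULJ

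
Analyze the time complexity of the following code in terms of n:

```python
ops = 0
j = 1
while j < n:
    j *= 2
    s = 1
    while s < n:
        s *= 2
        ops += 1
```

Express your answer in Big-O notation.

Each loop level contributes: log n × log n. Multiplying the contributions gives O(log² n).

Answer: O(log² n)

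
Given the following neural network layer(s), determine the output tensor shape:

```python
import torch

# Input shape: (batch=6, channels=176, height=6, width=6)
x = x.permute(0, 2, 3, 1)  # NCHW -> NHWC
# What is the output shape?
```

Input: (6, 176, 6, 6) -> Output: (6, 6, 6, 176)

Answer: (6, 6, 6, 176)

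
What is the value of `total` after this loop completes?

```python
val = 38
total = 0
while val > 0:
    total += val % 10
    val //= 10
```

Sum digits of 38
`total` takes the values: 0 → 8 → 11

Answer: 11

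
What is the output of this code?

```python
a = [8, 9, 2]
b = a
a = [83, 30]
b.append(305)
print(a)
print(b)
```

Key concept: rebinding vs mutation: a is rebound to a new list, b still points at the original.
Step by step:
`a = [8, 9, 2]` → a = [8, 9, 2]
`b = a` → b = [8, 9, 2] (same object as a)
`a = [83, 30]` → a = [83, 30]
`b.append(305)` → b = [8, 9, 2, 305]
`print(a)` → prints [83, 30]
`print(b)` → prints [8, 9, 2, 305]

Answer:
[83, 30]
[8, 9, 2, 305]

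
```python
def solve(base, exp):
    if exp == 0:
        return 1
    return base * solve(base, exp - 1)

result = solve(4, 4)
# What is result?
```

solve(4, 4) = 4 * 4 * 4 * 4 = 256

Answer: 256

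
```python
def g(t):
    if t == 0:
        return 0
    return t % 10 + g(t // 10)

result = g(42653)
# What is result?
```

Sum of digits of 42653: 3 + 5 + 6 + 2 + 4 = 20

Answer: 20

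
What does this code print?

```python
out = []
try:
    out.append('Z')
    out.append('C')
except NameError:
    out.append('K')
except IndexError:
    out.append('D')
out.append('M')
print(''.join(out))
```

Execution trace: 'Z' (try body) → 'C' (try body, no exception) → 'M' (after the try/except). Output: ZCM

Answer: ZCM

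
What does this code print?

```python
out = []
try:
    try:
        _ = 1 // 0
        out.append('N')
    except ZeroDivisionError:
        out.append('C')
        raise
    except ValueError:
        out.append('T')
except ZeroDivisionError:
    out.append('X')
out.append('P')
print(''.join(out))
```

Execution trace: 'C' (except ZeroDivisionError) → 'X' (outer except ZeroDivisionError) → 'P' (after the try/except). Output: CXP

Answer: CXP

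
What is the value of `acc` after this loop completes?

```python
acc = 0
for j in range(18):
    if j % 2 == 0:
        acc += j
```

Sum of even numbers 0 to 17
`acc` takes the values: 0 → 2 → 6 → 12 → 20 → 30 → 42 → 56 → 72

Answer: 72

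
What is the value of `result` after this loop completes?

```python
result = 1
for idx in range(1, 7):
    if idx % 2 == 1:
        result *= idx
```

Product of odd numbers 1 to 6
`result` takes the values: 1 → 3 → 15

Answer: 15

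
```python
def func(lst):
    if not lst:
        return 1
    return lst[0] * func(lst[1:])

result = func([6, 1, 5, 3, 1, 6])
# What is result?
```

Product over [6, 1, 5, 3, 1, 6] = 6 * 1 * 5 * 3 * 1 * 6 = 540

Answer: 540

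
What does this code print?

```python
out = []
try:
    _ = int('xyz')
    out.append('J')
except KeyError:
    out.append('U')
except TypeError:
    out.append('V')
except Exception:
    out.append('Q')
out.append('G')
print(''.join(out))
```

Execution trace: 'Q' (except Exception) → 'G' (after the try/except). Output: QG

Answer: QG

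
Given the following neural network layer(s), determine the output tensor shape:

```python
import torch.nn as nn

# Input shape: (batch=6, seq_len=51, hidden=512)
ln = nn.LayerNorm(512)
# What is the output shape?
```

Input: (6, 51, 512) -> Output: (6, 51, 512)

Answer: (6, 51, 512)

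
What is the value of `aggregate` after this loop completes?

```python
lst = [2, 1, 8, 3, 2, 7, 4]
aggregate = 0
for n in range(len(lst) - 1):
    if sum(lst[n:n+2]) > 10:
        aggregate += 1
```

Count windows with sum > 10
`aggregate` takes the values: 0 → 1 → 2

Answer: 2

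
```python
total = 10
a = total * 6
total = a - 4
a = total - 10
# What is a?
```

Trace:
`total = 10` → total = 10
`a = total * 6` → a = 60
`total = a - 4` → total = 56
`a = total - 10` → a = 46
So a = 46

Answer: 46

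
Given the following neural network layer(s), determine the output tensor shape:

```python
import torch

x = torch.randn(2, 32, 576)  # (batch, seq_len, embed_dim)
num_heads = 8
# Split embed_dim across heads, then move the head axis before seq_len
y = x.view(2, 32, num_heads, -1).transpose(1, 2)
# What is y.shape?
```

Input: (2, 32, 576) -> head_dim = 576 // 8 = 72; after view: (2, 32, 8, 72) -> after transpose(1, 2): (2, 8, 32, 72) -> Output: (2, 8, 32, 72)

Answer: (2, 8, 32, 72)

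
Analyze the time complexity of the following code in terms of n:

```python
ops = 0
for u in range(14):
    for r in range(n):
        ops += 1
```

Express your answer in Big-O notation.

Each loop level contributes: 1 × n. Multiplying the contributions gives O(n).

Answer: O(n)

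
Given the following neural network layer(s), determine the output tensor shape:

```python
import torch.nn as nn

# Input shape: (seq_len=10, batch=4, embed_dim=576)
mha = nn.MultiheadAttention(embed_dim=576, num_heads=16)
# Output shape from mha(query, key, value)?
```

Input: (10, 4, 576) -> Output: (10, 4, 576)

Answer: (10, 4, 576)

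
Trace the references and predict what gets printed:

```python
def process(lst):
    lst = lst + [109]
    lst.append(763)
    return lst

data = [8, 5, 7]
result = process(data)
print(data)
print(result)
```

Key concept: rebinding parameter vs mutation.
Step by step:
`data = [8, 5, 7]` → data = [8, 5, 7]
`result = process(data)` → result = [8, 5, 7, 109, 763]
`print(data)` → prints [8, 5, 7]
`print(result)` → prints [8, 5, 7, 109, 763]

Answer:
[8, 5, 7]
[8, 5, 7, 109, 763]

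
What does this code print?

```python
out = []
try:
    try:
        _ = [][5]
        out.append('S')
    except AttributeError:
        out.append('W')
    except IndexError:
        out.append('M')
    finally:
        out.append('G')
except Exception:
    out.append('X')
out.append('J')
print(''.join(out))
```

Execution trace: 'M' (inner except IndexError) → 'G' (inner finally) → 'J' (after the try/except). Output: MGJ

Answer: MGJ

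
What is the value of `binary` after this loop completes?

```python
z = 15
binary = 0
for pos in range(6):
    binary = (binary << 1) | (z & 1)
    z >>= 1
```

Reverse lowest 6 bits of 15
`binary` takes the values: 0 → 1 → 3 → 7 → 15 → 30 → 60

Answer: 60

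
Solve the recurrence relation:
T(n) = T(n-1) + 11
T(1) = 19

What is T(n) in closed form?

Unrolling: T(n) = T(1) + 11·(n-1) = 19 + 11(n-1) = 11n + 8.

Answer: T(n) = 11n + 8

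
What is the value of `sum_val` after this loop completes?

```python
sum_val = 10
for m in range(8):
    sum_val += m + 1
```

Start at 10, add 1 to 8 = 46
`sum_val` takes the values: 10 → 11 → 13 → 16 → 20 → 25 → 31 → 38 → 46

Answer: 46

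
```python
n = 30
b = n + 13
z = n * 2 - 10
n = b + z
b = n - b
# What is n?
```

Trace:
`n = 30` → n = 30
`b = n + 13` → b = 43
`z = n * 2 - 10` → z = 50
`n = b + z` → n = 93
`b = n - b` → b = 50
So n = 93

Answer: 93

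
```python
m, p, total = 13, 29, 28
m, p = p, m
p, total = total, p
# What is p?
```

Trace:
`m, p, total = 13, 29, 28` → m = 13; p = 29; total = 28
`m, p = p, m` → m = 29; p = 13
`p, total = total, p` → p = 28; total = 13
So p = 28

Answer: 28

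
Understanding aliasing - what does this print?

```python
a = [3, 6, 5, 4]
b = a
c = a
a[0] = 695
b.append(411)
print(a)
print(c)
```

Key concept: multiple aliases.
Step by step:
`a = [3, 6, 5, 4]` → a = [3, 6, 5, 4]
`b = a` → b = [3, 6, 5, 4] (same object as a)
`c = a` → c = [3, 6, 5, 4] (same object as a, b)
`a[0] = 695` → a = [695, 6, 5, 4] (same object as b, c); b = [695, 6, 5, 4] (same object as a, c); c = [695, 6, 5, 4] (same object as a, b)
`b.append(411)` → a = [695, 6, 5, 4, 411] (same object as b, c); b = [695, 6, 5, 4, 411] (same object as a, c); c = [695, 6, 5, 4, 411] (same object as a, b)
`print(a)` → prints [695, 6, 5, 4, 411]
`print(c)` → prints [695, 6, 5, 4, 411]

Answer:
[695, 6, 5, 4, 411]
[695, 6, 5, 4, 411]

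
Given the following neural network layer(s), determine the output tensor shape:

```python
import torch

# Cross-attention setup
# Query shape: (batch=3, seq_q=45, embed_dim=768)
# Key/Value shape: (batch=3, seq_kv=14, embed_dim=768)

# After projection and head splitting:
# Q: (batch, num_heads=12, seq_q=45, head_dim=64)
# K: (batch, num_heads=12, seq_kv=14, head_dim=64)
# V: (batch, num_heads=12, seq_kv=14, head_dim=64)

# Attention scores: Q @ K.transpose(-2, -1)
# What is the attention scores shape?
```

Input: (3, 45, 768) -> Output: (3, 12, 45, 14)

Answer: (3, 12, 45, 14)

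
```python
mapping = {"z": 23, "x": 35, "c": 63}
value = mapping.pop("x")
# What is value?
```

Trace:
`mapping = {"z": 23, "x": 35, "c": 63}` → mapping = {'z': 23, 'x': 35, 'c': 63}
`value = mapping.pop("x")` → mapping = {'z': 23, 'c': 63}; value = 35
So value = 35

Answer: 35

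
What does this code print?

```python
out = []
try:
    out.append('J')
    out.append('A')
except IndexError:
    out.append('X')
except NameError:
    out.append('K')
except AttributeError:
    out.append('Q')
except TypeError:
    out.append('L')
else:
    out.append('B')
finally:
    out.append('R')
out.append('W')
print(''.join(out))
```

Execution trace: 'J' (try body) → 'A' (try body, no exception) → 'B' (else) → 'R' (finally) → 'W' (after the try/except). Output: JABRW

Answer: JABRW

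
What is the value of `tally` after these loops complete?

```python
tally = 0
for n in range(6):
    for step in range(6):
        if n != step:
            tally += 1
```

6² - 6 (exclude diagonal)
`tally` takes the values: 0 → 1 → 2 → 3 → 4 → 5 → 6 → 7 → 8 → 9 → 10 → 11 → 12 → 13 → 14 → 15 → 16 → 17 → 18 → 19 → 20 → 21 → 22 → 23 → 24 → 25 → 26 → 27 → 28 → 29 → 30

Answer: 30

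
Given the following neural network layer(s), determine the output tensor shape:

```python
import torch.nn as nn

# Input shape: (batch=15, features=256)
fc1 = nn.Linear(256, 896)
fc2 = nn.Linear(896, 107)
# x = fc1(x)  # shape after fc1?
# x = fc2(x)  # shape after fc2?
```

Input: (15, 256) -> after fc1: (15, 896) -> Output: (15, 107)

Answer: (15, 107)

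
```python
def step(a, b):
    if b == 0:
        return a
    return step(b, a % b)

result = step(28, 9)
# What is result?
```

step(28, 9) -> step(9, 1) -> step(1, 0) -> 1

Answer: 1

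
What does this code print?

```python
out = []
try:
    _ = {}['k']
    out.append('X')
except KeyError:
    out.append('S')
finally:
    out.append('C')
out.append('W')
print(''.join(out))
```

Execution trace: 'S' (except KeyError) → 'C' (finally) → 'W' (after the try/except). Output: SCW

Answer: SCW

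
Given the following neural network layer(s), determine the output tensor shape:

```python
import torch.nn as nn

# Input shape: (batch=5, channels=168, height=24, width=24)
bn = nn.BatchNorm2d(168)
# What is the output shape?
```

Input: (5, 168, 24, 24) -> Output: (5, 168, 24, 24)

Answer: (5, 168, 24, 24)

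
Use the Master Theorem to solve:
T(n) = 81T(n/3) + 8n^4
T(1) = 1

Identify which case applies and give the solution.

a=81, b=3, f(n)=8n^4. log_3(81) = 4. Since c=4 = 4, Case 2 applies: T(n) = Θ(n^log_b(a) · log n) = O(n^4 log n).

Answer: O(n^4 log n) - Case 2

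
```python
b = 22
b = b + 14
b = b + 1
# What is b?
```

Trace:
`b = 22` → b = 22
`b = b + 14` → b = 36
`b = b + 1` → b = 37
So b = 37

Answer: 37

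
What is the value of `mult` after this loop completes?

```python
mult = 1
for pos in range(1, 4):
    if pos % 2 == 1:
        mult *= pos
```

Product of odd numbers 1 to 3
`mult` takes the values: 1 → 3

Answer: 3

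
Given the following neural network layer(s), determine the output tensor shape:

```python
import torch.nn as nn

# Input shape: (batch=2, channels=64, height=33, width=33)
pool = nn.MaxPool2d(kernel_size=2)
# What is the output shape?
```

Input: (2, 64, 33, 33) -> Output: (2, 64, 16, 16)

Answer: (2, 64, 16, 16)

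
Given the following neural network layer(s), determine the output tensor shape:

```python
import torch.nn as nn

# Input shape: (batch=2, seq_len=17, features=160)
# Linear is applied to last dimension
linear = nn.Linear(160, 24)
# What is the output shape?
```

Input: (2, 17, 160) -> Output: (2, 17, 24)

Answer: (2, 17, 24)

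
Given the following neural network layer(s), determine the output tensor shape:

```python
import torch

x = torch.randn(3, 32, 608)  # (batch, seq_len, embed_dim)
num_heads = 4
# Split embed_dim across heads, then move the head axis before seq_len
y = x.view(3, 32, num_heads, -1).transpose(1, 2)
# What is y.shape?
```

Input: (3, 32, 608) -> head_dim = 608 // 4 = 152; after view: (3, 32, 4, 152) -> after transpose(1, 2): (3, 4, 32, 152) -> Output: (3, 4, 32, 152)

Answer: (3, 4, 32, 152)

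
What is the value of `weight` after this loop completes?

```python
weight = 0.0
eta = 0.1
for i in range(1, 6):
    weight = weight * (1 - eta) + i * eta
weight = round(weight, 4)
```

Moving average with lr=0.1
`weight` takes the values: 0.0 → 0.1 → 0.29 → 0.561 → 0.9049 → 1.31441 → 1.3144

Answer: 1.3144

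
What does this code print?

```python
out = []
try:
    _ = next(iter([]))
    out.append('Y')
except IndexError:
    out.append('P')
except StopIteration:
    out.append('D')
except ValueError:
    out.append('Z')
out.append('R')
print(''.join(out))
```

Execution trace: 'D' (except StopIteration) → 'R' (after the try/except). Output: DR

Answer: DR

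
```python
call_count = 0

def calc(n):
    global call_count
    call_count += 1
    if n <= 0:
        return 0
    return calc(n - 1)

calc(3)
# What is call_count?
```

Linear recursion stepping by 1: 4 calls from n=3 down to ≤0.

Answer: 4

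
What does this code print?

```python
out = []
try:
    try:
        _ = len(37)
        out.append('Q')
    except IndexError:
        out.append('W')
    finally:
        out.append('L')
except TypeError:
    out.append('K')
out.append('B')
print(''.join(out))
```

Execution trace: 'L' (finally) → 'K' (outer except TypeError) → 'B' (after the try/except). Output: LKB

Answer: LKB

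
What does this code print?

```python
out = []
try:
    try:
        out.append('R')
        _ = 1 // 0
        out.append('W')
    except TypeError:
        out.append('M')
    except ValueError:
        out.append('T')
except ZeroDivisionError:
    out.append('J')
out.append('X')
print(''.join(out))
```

Execution trace: 'R' (try body) → 'J' (outer except ZeroDivisionError) → 'X' (after the try/except). Output: RJX

Answer: RJX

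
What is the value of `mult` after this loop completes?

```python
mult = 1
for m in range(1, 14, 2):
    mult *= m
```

Product of 1, 3, 5, ... up to 13
`mult` takes the values: 1 → 3 → 15 → 105 → 945 → 10395 → 135135

Answer: 135135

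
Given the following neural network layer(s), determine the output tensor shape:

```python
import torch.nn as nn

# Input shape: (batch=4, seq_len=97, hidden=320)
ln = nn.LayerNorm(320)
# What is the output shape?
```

Input: (4, 97, 320) -> Output: (4, 97, 320)

Answer: (4, 97, 320)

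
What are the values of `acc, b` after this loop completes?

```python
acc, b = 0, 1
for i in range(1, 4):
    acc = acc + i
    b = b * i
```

Sum and factorial of 1 to 3
`acc, b` takes the values: (0, 1) → (1, 1) → (3, 1) → (3, 2) → (6, 2) → (6, 6)

Answer: 6, 6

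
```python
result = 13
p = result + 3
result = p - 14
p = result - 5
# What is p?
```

Trace:
`result = 13` → result = 13
`p = result + 3` → p = 16
`result = p - 14` → result = 2
`p = result - 5` → p = -3
So p = -3

Answer: -3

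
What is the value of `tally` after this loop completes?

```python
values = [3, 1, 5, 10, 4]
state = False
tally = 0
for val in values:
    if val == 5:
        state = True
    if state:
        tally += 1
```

Count elements after first 5 in [3, 1, 5, 10, 4]
`tally` takes the values: 0 → 1 → 2 → 3

Answer: 3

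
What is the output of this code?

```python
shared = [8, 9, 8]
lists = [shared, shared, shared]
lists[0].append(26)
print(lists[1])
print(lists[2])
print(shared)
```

Key concept: list of same reference.
Step by step:
`shared = [8, 9, 8]` → shared = [8, 9, 8]
`lists = [shared, shared, shared]` → lists = [[8, 9, 8], [8, 9, 8], [8, 9, 8]]
`lists[0].append(26)` → shared = [8, 9, 8, 26]; lists = [[8, 9, 8, 26], [8, 9, 8, 26], [8, 9, 8, 26]]
`print(lists[1])` → prints [8, 9, 8, 26]
`print(lists[2])` → prints [8, 9, 8, 26]
`print(shared)` → prints [8, 9, 8, 26]

Answer:
[8, 9, 8, 26]
[8, 9, 8, 26]
[8, 9, 8, 26]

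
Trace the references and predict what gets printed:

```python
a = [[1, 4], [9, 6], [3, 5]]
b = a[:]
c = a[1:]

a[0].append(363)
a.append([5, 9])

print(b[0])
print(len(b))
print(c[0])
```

Key concept: slice with nested mutation.
Step by step:
`a = [[1, 4], [9, 6], [3, 5]]` → a = [[1, 4], [9, 6], [3, 5]]
`b = a[:]` → b = [[1, 4], [9, 6], [3, 5]]
`c = a[1:]` → c = [[9, 6], [3, 5]]
`a[0].append(363)` → a = [[1, 4, 363], [9, 6], [3, 5]]; b = [[1, 4, 363], [9, 6], [3, 5]]
`a.append([5, 9])` → a = [[1, 4, 363], [9, 6], [3, 5], [5, 9]]
`print(b[0])` → prints [1, 4, 363]
`print(len(b))` → prints 3
`print(c[0])` → prints [9, 6]

Answer:
[1, 4, 363]
3
[9, 6]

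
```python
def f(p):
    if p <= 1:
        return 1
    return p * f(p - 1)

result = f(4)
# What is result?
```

f(4) = 4 * 3 * 2 * 1 = 24

Answer: 24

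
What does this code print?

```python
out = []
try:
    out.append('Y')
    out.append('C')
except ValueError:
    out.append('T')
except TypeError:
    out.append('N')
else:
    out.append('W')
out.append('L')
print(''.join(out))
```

Execution trace: 'Y' (try body) → 'C' (try body, no exception) → 'W' (else) → 'L' (after the try/except). Output: YCWL

Answer: YCWL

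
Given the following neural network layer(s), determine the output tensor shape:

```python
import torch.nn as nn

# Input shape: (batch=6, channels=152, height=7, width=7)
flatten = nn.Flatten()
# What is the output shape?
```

Input: (6, 152, 7, 7) -> Output: (6, 7448)

Answer: (6, 7448)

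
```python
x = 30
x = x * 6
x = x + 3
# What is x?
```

Trace:
`x = 30` → x = 30
`x = x * 6` → x = 180
`x = x + 3` → x = 183
So x = 183

Answer: 183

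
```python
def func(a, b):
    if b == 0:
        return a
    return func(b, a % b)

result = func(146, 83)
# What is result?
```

func(146, 83) -> func(83, 63) -> func(63, 20) -> func(20, 3) -> func(3, 2) -> func(2, 1) -> func(1, 0) -> 1

Answer: 1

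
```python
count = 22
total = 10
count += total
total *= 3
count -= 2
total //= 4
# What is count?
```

Trace:
`count = 22` → count = 22
`total = 10` → total = 10
`count += total` → count = 32
`total *= 3` → total = 30
`count -= 2` → count = 30
`total //= 4` → total = 7
So count = 30

Answer: 30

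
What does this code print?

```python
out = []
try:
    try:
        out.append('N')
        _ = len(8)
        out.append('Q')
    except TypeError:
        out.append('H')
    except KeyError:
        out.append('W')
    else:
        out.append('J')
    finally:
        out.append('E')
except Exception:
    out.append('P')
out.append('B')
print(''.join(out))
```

Execution trace: 'N' (inner try body) → 'H' (inner except TypeError) → 'E' (inner finally) → 'B' (after the try/except). Output: NHEB

Answer: NHEB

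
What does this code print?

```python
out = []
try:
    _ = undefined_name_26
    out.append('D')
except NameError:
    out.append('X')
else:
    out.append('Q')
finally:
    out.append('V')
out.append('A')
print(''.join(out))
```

Execution trace: 'X' (except NameError) → 'V' (finally) → 'A' (after the try/except). Output: XVA

Answer: XVA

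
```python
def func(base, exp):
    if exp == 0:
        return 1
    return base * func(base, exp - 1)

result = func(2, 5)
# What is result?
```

func(2, 5) = 2 * 2 * 2 * 2 * 2 = 32

Answer: 32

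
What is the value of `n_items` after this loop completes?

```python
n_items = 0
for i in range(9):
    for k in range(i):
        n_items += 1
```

Triangle number: 0+1+2+...+8
`n_items` takes the values: 0 → 1 → 2 → 3 → 4 → 5 → 6 → 7 → 8 → 9 → 10 → 11 → 12 → 13 → 14 → 15 → 16 → 17 → 18 → 19 → 20 → 21 → 22 → 23 → 24 → 25 → 26 → 27 → 28 → 29 → 30 → 31 → 32 → 33 → 34 → 35 → 36

Answer: 36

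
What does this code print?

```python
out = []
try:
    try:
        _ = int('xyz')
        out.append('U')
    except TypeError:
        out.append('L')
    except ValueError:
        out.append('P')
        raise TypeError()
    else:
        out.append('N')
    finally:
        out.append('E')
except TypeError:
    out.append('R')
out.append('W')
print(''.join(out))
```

Execution trace: 'P' (inner except ValueError) → 'E' (inner finally) → 'R' (outer except TypeError) → 'W' (after the try/except). Output: PERW

Answer: PERW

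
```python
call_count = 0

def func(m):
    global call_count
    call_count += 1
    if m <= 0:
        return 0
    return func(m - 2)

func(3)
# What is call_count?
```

Linear recursion stepping by 2: 3 calls from m=3 down to ≤0.

Answer: 3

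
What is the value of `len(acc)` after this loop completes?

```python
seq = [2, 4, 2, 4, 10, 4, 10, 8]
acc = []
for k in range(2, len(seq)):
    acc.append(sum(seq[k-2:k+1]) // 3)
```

Number of 3-element averages
`acc` takes the values: [] → [2] → [2, 3] → [2, 3, 5] → [2, 3, 5, 6] → [2, 3, 5, 6, 8] → [2, 3, 5, 6, 8, 7]
So `len(acc)` = 6

Answer: 6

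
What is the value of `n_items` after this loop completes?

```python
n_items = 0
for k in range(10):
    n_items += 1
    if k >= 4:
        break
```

Loop breaks when k reaches 4, n_items is 5
`n_items` takes the values: 0 → 1 → 2 → 3 → 4 → 5

Answer: 5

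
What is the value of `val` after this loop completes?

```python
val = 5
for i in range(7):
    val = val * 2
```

Multiply by 2, 7 times: 5 * 2^7 = 640
`val` takes the values: 5 → 10 → 20 → 40 → 80 → 160 → 320 → 640

Answer: 640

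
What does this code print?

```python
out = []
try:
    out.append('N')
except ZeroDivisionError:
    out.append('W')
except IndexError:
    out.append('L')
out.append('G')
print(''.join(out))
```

Execution trace: 'N' (try body, no exception) → 'G' (after the try/except). Output: NG

Answer: NG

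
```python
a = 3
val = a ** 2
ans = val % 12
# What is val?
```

Trace:
`a = 3` → a = 3
`val = a ** 2` → val = 9
`ans = val % 12` → ans = 9
So val = 9

Answer: 9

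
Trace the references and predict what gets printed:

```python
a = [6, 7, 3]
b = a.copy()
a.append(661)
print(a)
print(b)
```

Key concept: list.copy() creates independent copy.
Step by step:
`a = [6, 7, 3]` → a = [6, 7, 3]
`b = a.copy()` → b = [6, 7, 3]
`a.append(661)` → a = [6, 7, 3, 661]
`print(a)` → prints [6, 7, 3, 661]
`print(b)` → prints [6, 7, 3]

Answer:
[6, 7, 3, 661]
[6, 7, 3]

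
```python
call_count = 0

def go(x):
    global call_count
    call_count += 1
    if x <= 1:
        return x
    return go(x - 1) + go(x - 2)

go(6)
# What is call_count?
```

Calls(x) = 1 + Calls(x-1) + Calls(x-2); Calls(0)=Calls(1)=1. For x=6 this gives 25.

Answer: 25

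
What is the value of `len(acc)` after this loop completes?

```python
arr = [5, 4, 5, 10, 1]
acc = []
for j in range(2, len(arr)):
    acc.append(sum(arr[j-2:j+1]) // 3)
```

Number of 3-element averages
`acc` takes the values: [] → [4] → [4, 6] → [4, 6, 5]
So `len(acc)` = 3

Answer: 3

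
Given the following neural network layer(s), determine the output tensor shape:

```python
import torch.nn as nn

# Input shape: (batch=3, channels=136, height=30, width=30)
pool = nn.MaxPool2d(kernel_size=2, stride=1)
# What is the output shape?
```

Input: (3, 136, 30, 30) -> Output: (3, 136, 29, 29)

Answer: (3, 136, 29, 29)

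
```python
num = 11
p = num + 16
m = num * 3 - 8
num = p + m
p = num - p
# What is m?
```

Trace:
`num = 11` → num = 11
`p = num + 16` → p = 27
`m = num * 3 - 8` → m = 25
`num = p + m` → num = 52
`p = num - p` → p = 25
So m = 25

Answer: 25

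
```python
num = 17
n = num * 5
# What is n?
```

Trace:
`num = 17` → num = 17
`n = num * 5` → n = 85
So n = 85

Answer: 85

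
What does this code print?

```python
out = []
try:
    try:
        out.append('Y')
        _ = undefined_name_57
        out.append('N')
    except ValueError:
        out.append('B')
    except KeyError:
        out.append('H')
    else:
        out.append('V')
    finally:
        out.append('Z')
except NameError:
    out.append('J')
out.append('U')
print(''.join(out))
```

Execution trace: 'Y' (try body) → 'Z' (finally) → 'J' (outer except NameError) → 'U' (after the try/except). Output: YZJU

Answer: YZJU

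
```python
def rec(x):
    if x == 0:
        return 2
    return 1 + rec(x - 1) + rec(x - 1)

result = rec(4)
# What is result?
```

rec(x) = 1 + 2·rec(x-1), rec(0)=2. Closed form: (2+1)·2^4 - 1 = 47.

Answer: 47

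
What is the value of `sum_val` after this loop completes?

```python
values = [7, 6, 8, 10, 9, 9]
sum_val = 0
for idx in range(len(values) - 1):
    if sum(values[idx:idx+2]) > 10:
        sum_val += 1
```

Count windows with sum > 10
`sum_val` takes the values: 0 → 1 → 2 → 3 → 4 → 5

Answer: 5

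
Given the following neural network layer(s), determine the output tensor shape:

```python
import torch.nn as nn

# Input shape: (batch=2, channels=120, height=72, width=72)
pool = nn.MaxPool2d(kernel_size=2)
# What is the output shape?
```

Input: (2, 120, 72, 72) -> Output: (2, 120, 36, 36)

Answer: (2, 120, 36, 36)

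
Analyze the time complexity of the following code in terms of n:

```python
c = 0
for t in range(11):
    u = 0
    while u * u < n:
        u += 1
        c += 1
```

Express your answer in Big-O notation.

Each loop level contributes: 1 × √n. Multiplying the contributions gives O(√n).

Answer: O(√n)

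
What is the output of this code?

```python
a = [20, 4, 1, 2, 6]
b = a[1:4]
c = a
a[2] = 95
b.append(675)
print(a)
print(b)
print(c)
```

Key concept: slice vs alias.
Step by step:
`a = [20, 4, 1, 2, 6]` → a = [20, 4, 1, 2, 6]
`b = a[1:4]` → b = [4, 1, 2]
`c = a` → c = [20, 4, 1, 2, 6] (same object as a)
`a[2] = 95` → a = [20, 4, 95, 2, 6] (same object as c); c = [20, 4, 95, 2, 6] (same object as a)
`b.append(675)` → b = [4, 1, 2, 675]
`print(a)` → prints [20, 4, 95, 2, 6]
`print(b)` → prints [4, 1, 2, 675]
`print(c)` → prints [20, 4, 95, 2, 6]

Answer:
[20, 4, 95, 2, 6]
[4, 1, 2, 675]
[20, 4, 95, 2, 6]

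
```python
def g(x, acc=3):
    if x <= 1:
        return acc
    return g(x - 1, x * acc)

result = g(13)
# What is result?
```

Accumulator trace (n, acc): (13, 3) -> (12, 39) -> (11, 468) -> (10, 5148) -> (9, 51480) -> (8, 463320) -> (7, 3706560) -> (6, 25945920) -> (5, 155675520) -> (4, 778377600) -> (3, 3113510400) -> (2, 9340531200) -> (1, 18681062400) -> return 18681062400

Answer: 18681062400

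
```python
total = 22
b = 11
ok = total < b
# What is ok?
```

Trace:
`total = 22` → total = 22
`b = 11` → b = 11
`ok = total < b` → ok = False
So ok = False

Answer: False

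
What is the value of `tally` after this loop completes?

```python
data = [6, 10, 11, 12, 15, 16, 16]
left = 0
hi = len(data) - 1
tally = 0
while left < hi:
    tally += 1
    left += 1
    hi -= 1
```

Iterations until pointers meet (list length 7)
`tally` takes the values: 0 → 1 → 2 → 3

Answer: 3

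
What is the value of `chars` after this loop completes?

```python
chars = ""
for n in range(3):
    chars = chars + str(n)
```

Concatenate digits 0 to 2
`chars` takes the values: "" → "0" → "01" → "012"

Answer: "012"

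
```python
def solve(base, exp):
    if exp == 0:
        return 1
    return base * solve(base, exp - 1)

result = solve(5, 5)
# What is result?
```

solve(5, 5) = 5 * 5 * 5 * 5 * 5 = 3125

Answer: 3125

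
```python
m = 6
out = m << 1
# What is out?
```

Trace:
`m = 6` → m = 6
`out = m << 1` → out = 12
So out = 12

Answer: 12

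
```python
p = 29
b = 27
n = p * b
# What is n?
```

Trace:
`p = 29` → p = 29
`b = 27` → b = 27
`n = p * b` → n = 783
So n = 783

Answer: 783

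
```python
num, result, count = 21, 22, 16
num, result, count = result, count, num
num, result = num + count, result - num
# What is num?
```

Trace:
`num, result, count = 21, 22, 16` → num = 21; result = 22; count = 16
`num, result, count = result, count, num` → num = 22; result = 16; count = 21
`num, result = num + count, result - num` → num = 43; result = -6
So num = 43

Answer: 43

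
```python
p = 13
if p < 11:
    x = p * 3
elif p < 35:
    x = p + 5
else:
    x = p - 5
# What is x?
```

Trace:
`p = 13` → p = 13
`if p < 11: ...` → p < 11 is False, p < 35 is True → x = 18
So x = 18

Answer: 18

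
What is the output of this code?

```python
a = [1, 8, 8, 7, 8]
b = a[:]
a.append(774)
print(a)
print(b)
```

Key concept: slice [:] creates copy.
Step by step:
`a = [1, 8, 8, 7, 8]` → a = [1, 8, 8, 7, 8]
`b = a[:]` → b = [1, 8, 8, 7, 8]
`a.append(774)` → a = [1, 8, 8, 7, 8, 774]
`print(a)` → prints [1, 8, 8, 7, 8, 774]
`print(b)` → prints [1, 8, 8, 7, 8]

Answer:
[1, 8, 8, 7, 8, 774]
[1, 8, 8, 7, 8]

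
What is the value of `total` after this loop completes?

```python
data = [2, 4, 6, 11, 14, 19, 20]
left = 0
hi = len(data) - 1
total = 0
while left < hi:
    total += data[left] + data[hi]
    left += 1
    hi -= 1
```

Sum of pairs from ends
`total` takes the values: 0 → 22 → 45 → 65

Answer: 65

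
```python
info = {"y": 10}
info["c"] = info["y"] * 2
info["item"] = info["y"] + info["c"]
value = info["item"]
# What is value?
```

Trace:
`info = {"y": 10}` → info = {'y': 10}
`info["c"] = info["y"] * 2` → info = {'y': 10, 'c': 20}
`info["item"] = info["y"] + info["c"]` → info = {'y': 10, 'c': 20, 'item': 30}
`value = info["item"]` → value = 30
So value = 30

Answer: 30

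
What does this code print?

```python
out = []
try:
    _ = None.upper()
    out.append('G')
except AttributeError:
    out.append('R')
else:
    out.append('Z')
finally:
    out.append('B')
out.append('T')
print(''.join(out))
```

Execution trace: 'R' (except AttributeError) → 'B' (finally) → 'T' (after the try/except). Output: RBT

Answer: RBT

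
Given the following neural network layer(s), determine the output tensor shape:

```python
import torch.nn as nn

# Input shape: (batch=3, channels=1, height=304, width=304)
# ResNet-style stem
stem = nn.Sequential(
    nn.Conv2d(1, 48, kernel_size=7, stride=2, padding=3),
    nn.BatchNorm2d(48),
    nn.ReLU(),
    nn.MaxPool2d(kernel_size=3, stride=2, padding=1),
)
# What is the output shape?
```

Input: (3, 1, 304, 304) -> after Conv2d 7x7 stride=2: (3, 48, 152, 152) -> Output: (3, 48, 76, 76)

Answer: (3, 48, 76, 76)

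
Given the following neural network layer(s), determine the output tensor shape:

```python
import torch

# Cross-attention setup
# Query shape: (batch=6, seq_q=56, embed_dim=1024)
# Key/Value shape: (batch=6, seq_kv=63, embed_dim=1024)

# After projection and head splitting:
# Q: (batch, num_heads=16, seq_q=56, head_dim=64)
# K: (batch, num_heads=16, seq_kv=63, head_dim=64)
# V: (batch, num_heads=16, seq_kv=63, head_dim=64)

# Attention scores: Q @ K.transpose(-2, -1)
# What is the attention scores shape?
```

Input: (6, 56, 1024) -> Output: (6, 16, 56, 63)

Answer: (6, 16, 56, 63)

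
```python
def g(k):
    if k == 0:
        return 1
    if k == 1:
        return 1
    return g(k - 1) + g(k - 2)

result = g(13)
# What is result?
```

Build up from base cases: g(0)=1, g(1)=1, g(2)=2, g(3)=3, g(4)=5, g(5)=8, g(6)=13, ..., g(13)=377

Answer: 377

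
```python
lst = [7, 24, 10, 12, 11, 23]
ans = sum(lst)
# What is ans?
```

Trace:
`lst = [7, 24, 10, 12, 11, 23]` → lst = [7, 24, 10, 12, 11, 23]
`ans = sum(lst)` → ans = 87
So ans = 87

Answer: 87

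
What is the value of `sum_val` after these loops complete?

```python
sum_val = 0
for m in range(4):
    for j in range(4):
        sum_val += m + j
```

Sum of all m+j for m,j in 4x4
`sum_val` takes the values: 0 → 1 → 3 → 6 → 7 → 9 → 12 → 16 → 18 → 21 → 25 → 30 → 33 → 37 → 42 → 48

Answer: 48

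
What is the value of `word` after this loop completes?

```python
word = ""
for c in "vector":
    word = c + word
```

Reverse 'vector'
`word` takes the values: "" → "v" → "ev" → "cev" → "tcev" → "otcev" → "rotcev"

Answer: "rotcev"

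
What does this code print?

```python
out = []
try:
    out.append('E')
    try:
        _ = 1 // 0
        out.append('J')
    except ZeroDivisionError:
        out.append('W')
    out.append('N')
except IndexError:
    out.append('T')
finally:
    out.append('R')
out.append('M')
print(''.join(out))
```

Execution trace: 'E' (try body) → 'W' (inner except ZeroDivisionError) → 'N' (try body, no exception) → 'R' (finally) → 'M' (after the try/except). Output: EWNRM

Answer: EWNRM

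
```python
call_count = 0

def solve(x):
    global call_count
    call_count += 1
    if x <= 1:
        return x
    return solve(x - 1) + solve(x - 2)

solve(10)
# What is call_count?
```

Calls(x) = 1 + Calls(x-1) + Calls(x-2); Calls(0)=Calls(1)=1. For x=10 this gives 177.

Answer: 177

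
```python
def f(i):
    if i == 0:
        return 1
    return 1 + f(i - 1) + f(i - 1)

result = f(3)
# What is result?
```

f(i) = 1 + 2·f(i-1), f(0)=1. Closed form: (1+1)·2^3 - 1 = 15.

Answer: 15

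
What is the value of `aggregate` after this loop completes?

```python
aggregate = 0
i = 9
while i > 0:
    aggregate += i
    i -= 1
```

Sum 9 down to 1
`aggregate` takes the values: 0 → 9 → 17 → 24 → 30 → 35 → 39 → 42 → 44 → 45

Answer: 45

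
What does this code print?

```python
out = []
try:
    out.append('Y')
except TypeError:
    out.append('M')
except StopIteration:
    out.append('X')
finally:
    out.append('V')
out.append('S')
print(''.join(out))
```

Execution trace: 'Y' (try body, no exception) → 'V' (finally) → 'S' (after the try/except). Output: YVS

Answer: YVS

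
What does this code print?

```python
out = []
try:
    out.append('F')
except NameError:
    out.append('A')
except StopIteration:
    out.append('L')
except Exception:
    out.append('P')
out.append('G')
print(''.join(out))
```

Execution trace: 'F' (try body, no exception) → 'G' (after the try/except). Output: FG

Answer: FG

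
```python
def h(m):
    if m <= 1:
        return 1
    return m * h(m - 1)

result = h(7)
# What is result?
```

h(7) = 7 * 6 * 5 * 4 * 3 * 2 * 1 = 5040

Answer: 5040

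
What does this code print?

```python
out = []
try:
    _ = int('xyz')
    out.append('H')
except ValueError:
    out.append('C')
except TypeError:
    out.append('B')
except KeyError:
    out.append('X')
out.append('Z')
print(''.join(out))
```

Execution trace: 'C' (except ValueError) → 'Z' (after the try/except). Output: CZ

Answer: CZ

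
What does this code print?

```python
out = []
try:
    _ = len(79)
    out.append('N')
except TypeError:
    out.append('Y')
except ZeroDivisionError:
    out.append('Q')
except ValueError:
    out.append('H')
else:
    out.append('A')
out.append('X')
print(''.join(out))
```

Execution trace: 'Y' (except TypeError) → 'X' (after the try/except). Output: YX

Answer: YX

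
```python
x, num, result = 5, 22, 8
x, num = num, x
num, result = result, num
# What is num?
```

Trace:
`x, num, result = 5, 22, 8` → x = 5; num = 22; result = 8
`x, num = num, x` → x = 22; num = 5
`num, result = result, num` → num = 8; result = 5
So num = 8

Answer: 8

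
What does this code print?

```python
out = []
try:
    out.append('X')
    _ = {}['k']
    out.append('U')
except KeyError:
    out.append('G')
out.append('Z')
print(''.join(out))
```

Execution trace: 'X' (try body) → 'G' (except KeyError) → 'Z' (after the try/except). Output: XGZ

Answer: XGZ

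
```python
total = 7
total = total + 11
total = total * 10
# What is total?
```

Trace:
`total = 7` → total = 7
`total = total + 11` → total = 18
`total = total * 10` → total = 180
So total = 180

Answer: 180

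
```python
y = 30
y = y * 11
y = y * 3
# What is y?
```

Trace:
`y = 30` → y = 30
`y = y * 11` → y = 330
`y = y * 3` → y = 990
So y = 990

Answer: 990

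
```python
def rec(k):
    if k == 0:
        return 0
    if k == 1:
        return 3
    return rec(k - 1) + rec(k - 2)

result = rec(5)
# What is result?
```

Build up from base cases: rec(0)=0, rec(1)=3, rec(2)=3, rec(3)=6, rec(4)=9, rec(5)=15

Answer: 15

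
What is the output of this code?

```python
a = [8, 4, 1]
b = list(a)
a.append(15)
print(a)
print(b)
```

Key concept: list() constructor creates copy.
Step by step:
`a = [8, 4, 1]` → a = [8, 4, 1]
`b = list(a)` → b = [8, 4, 1]
`a.append(15)` → a = [8, 4, 1, 15]
`print(a)` → prints [8, 4, 1, 15]
`print(b)` → prints [8, 4, 1]

Answer:
[8, 4, 1, 15]
[8, 4, 1]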